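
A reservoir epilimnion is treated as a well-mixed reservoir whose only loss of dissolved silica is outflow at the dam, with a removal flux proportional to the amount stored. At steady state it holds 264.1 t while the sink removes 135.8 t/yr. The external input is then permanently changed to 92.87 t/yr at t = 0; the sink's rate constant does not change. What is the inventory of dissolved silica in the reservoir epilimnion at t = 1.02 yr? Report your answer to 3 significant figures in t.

The sink rate constant is k = F₀/M₀ = 135.8/264.1 = 0.5142 yr⁻¹.
Solving dM/dt = F₁ − kM with M(0) = M₀ gives M(t) = F₁/k + (M₀ − F₁/k)·e^(−kt).
F₁/k = 92.87/0.5142 = 180.61 t; kt = 0.5142 × 1.02 = 0.5245, e^(−kt) = 0.5919.
M(1.02) = 180.61 + (264.1 − 180.61) × 0.5919 = 180.61 + 49.41 = 230.02 t.

230 t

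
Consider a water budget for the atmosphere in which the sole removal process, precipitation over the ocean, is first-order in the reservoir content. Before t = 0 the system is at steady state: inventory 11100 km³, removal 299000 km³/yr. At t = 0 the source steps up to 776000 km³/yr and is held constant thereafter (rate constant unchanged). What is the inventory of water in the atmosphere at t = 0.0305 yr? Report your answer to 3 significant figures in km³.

τ = M₀/F₀ = 11100/299000 = 0.03712 yr; rate constant k = 1/τ.
New steady state M_∞ = F₁/k = F₁·τ = 776000 × 0.03712 = 28808 km³.
M(t) = M_∞ + (M₀ − M_∞)·e^(−t/τ); t/τ = 0.0305/0.03712 = 0.8216, so e^(−t/τ) = 0.4397.
M(t) = 28808 − 17710 × 0.4397 = 21021 km³.

21000 km³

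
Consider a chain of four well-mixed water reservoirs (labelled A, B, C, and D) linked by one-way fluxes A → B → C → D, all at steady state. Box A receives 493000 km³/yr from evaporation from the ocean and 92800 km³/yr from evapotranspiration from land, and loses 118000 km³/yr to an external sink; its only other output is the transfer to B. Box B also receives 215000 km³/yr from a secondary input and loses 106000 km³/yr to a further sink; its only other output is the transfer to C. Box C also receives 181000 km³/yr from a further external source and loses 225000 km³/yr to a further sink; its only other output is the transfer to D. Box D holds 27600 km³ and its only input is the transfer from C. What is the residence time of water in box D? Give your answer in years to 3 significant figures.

0.0518 yr

Box A: F(A→B) = (493000 + 92800) − 118000 = 467800 km³/yr.
Box B: F(B→C) = (467800 + 215000) − 106000 = 576800 km³/yr.
Box C: F(C→D) = (576800 + 181000) − 225000 = 532800 km³/yr.
Box D throughput = its input = 532800 km³/yr; τ = 27600 / 532800 = 0.05180 yr.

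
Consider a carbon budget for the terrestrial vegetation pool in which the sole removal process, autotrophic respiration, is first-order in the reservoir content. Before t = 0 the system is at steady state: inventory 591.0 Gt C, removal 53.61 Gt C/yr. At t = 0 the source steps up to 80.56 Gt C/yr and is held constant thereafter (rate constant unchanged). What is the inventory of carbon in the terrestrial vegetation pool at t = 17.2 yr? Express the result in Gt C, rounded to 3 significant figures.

The sink rate constant is k = F₀/M₀ = 53.61/591.0 = 0.09071 yr⁻¹.
Solving dM/dt = F₁ − kM with M(0) = M₀ gives M(t) = F₁/k + (M₀ − F₁/k)·e^(−kt).
F₁/k = 80.56/0.09071 = 888.10 Gt C; kt = 0.09071 × 17.2 = 1.560, e^(−kt) = 0.2101.
M(17.2) = 888.10 + (591.0 − 888.10) × 0.2101 = 888.10 − 62.42 = 825.68 Gt C.

826 Gt C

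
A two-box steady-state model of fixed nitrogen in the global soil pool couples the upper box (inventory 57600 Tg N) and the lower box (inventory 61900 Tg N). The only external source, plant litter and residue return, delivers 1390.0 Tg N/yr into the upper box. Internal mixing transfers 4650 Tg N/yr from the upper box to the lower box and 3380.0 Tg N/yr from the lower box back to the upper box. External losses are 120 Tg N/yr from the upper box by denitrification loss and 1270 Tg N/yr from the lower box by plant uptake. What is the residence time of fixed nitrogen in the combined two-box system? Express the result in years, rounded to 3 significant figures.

86.0 yr

For the system as a whole, the A↔B exchange is internal and contributes nothing to the throughput; only the external sinks remove mass.
M_total = 57600 + 61900 = 119500 Tg N.
ΣF_external_out = 120 + 1270 = 1390.0 Tg N/yr.
τ = M_total / ΣF_ext = 119500 / 1390.0 = 85.97 yr.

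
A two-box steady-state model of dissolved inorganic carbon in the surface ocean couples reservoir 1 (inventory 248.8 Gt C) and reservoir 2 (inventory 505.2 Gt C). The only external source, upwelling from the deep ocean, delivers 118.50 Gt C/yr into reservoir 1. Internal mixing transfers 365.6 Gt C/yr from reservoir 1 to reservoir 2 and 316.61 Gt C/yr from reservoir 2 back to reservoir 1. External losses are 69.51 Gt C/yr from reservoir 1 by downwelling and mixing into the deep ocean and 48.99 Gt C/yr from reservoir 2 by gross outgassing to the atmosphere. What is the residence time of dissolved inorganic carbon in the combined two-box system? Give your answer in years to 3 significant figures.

6.36 yr

Residence time in the combined system uses the total inventory and the total *external* removal — internal exchanges between the two boxes cancel.
M_total = 248.8 + 505.2 = 754.00 Gt C.
ΣF_external_out = 69.51 + 48.99 = 118.50 Gt C/yr.
τ = M_total / ΣF_ext = 754.00 / 118.50 = 6.363 yr.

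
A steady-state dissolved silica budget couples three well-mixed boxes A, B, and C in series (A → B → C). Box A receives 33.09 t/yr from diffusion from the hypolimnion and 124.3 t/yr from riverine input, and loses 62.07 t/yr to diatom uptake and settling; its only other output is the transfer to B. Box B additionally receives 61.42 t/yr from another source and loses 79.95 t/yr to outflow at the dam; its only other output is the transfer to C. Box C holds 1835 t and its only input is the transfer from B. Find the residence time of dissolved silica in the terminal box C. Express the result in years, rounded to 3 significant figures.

Box A: F(A→B) = (33.09 + 124.3) − 62.07 = 95.320 t/yr.
Box B: F(B→C) = (95.320 + 61.42) − 79.95 = 76.790 t/yr.
Box C throughput = its input = 76.790 t/yr; τ = 1835 / 76.790 = 23.90 yr.

23.9 yr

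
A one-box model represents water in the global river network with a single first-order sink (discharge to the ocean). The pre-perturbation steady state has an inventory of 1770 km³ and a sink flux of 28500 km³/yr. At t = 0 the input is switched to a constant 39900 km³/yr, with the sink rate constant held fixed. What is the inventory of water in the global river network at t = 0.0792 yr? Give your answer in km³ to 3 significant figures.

τ = M₀/F₀ = 1770/28500 = 0.06211 yr; rate constant k = 1/τ.
New steady state M_∞ = F₁/k = F₁·τ = 39900 × 0.06211 = 2478.0 km³.
M(t) = M_∞ + (M₀ − M_∞)·e^(−t/τ); t/τ = 0.0792/0.06211 = 1.275, so e^(−t/τ) = 0.2794.
M(t) = 2478.0 − 708.0 × 0.2794 = 2280.2 km³.

2280 km³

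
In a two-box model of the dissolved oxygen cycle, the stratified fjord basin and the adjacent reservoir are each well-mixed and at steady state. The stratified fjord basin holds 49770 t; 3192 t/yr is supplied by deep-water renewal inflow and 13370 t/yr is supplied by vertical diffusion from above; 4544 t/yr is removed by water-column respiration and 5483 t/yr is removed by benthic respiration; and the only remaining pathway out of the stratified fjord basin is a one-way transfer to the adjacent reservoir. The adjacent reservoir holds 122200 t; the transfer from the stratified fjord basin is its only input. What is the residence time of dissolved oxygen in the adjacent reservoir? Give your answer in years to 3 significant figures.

Balance the stratified fjord basin: ΣF_in = 3192 + 13370 = 16562 t/yr.
Transfer to the adjacent reservoir = ΣF_in − (4544 + 5483) = 6535.0 t/yr.
At steady state the output of the adjacent reservoir equals its input, 6535.0 t/yr.
τ = M / F = 122200 / 6535.0 = 18.70 yr.

18.7 yr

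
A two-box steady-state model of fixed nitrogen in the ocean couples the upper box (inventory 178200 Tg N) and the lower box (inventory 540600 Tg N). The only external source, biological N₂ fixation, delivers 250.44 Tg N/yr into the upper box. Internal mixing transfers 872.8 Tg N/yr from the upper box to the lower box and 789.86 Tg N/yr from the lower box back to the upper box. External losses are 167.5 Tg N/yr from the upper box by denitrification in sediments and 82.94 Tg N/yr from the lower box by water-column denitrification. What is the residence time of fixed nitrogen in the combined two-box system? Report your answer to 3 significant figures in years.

For the system as a whole, the A↔B exchange is internal and contributes nothing to the throughput; only the external sinks remove mass.
M_total = 178200 + 540600 = 718800 Tg N.
ΣF_external_out = 167.5 + 82.94 = 250.44 Tg N/yr.
τ = M_total / ΣF_ext = 718800 / 250.44 = 2870 yr.

2870 yr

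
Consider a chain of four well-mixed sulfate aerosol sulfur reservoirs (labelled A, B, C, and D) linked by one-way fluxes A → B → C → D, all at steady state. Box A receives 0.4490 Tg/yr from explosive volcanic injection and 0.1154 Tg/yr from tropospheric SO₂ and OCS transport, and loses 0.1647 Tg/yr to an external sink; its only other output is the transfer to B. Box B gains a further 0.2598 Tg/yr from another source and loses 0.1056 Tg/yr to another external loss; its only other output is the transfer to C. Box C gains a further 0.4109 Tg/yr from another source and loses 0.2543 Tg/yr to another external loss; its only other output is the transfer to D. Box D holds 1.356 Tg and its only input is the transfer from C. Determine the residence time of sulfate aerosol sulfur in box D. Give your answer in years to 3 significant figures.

1.91 yr

Box A: F(A→B) = (0.4490 + 0.1154) − 0.1647 = 0.39970 Tg/yr.
Box B: F(B→C) = (0.39970 + 0.2598) − 0.1056 = 0.55390 Tg/yr.
Box C: F(C→D) = (0.55390 + 0.4109) − 0.2543 = 0.71050 Tg/yr.
Box D throughput = its input = 0.71050 Tg/yr; τ = 1.356 / 0.71050 = 1.909 yr.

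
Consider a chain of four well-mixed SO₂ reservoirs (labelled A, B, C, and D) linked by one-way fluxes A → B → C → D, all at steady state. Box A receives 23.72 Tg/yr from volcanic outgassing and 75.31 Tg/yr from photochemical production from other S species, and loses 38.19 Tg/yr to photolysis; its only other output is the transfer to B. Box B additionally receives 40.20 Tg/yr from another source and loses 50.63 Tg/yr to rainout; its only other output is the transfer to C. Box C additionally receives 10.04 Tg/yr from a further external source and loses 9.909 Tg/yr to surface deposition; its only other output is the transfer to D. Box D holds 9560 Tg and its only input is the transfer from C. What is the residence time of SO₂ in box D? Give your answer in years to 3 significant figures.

Box A: F(A→B) = (23.72 + 75.31) − 38.19 = 60.840 Tg/yr.
Box B: F(B→C) = (60.840 + 40.20) − 50.63 = 50.410 Tg/yr.
Box C: F(C→D) = (50.410 + 10.04) − 9.909 = 50.541 Tg/yr.
Box D throughput = its input = 50.541 Tg/yr; τ = 9560 / 50.541 = 189.2 yr.

189 yr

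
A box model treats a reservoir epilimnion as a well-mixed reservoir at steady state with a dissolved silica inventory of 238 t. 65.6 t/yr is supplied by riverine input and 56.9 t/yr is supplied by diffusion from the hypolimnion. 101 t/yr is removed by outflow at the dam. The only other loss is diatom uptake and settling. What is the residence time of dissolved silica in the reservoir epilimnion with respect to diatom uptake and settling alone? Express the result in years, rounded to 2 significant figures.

At steady state ΣF_in = ΣF_out.
ΣF_in = 65.6 + 56.9 = 122.50 t/yr.
Diatom uptake and settling flux = ΣF_in − (101) = 122.50 − 101.0 = 21.50 t/yr.
τ = M / F = 238 / 21.50 = 11.07 yr.

11 yr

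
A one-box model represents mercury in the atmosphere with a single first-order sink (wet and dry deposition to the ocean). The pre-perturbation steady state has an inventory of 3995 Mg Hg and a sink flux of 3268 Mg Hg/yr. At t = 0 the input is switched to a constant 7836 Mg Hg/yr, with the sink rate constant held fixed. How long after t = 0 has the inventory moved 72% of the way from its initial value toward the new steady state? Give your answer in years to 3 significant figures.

τ = M₀/F₀ = 3995/3268 = 1.222 yr.
The remaining gap fraction is e^(−t/τ); 72% covered ⇒ e^(−t/τ) = 0.280.
t = −τ ln(0.280) = 1.222 × 1.273 = 1.556 yr.

1.56 yr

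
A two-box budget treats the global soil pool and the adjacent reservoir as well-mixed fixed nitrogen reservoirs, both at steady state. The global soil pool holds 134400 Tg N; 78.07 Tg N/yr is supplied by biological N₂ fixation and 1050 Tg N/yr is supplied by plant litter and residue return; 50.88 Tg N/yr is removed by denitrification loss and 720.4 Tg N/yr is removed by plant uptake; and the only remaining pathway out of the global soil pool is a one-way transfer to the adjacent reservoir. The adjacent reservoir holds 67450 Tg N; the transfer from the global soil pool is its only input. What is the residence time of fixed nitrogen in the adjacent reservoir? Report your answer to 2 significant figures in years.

Balance the global soil pool: ΣF_in = 78.07 + 1050 = 1128.1 Tg N/yr.
Transfer to the adjacent reservoir = ΣF_in − (50.88 + 720.4) = 356.79 Tg N/yr.
At steady state the output of the adjacent reservoir equals its input, 356.79 Tg N/yr.
τ = M / F = 67450 / 356.79 = 189.0 yr.

190 yr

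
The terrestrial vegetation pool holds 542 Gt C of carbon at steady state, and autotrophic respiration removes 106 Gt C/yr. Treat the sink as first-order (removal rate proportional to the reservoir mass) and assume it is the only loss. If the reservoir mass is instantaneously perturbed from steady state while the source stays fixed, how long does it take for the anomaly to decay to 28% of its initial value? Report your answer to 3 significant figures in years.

6.51 yr

For a linear reservoir the anomaly decays as exp(−t/τ) with τ = M/F = 542/106 = 5.113 yr.
exp(−t/τ) = 0.28 ⇒ t = −τ ln(0.28) = 5.113 × 1.273 = 6.509 yr.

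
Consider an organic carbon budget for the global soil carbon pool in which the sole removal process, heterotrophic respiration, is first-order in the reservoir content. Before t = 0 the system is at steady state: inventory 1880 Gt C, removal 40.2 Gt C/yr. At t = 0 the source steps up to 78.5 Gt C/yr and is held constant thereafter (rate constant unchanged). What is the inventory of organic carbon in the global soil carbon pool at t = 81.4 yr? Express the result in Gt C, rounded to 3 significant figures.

3360 Gt C

Residence time τ = M₀/F₀ = 46.77 yr. The eventual steady state is M_∞ = M₀·(F₁/F₀) = 1880 × 78.5/40.2 = 3671.1 Gt C.
The anomaly ΔM(t) = M(t) − M_∞ decays as ΔM₀·e^(−t/τ) with ΔM₀ = 1880 − 3671.1 = −1791 Gt C.
At t = 81.4 yr, e^(−t/τ) = e^(−1.741) = 0.1754, so ΔM = −314.2 Gt C and M = 3671.1 − 314.2 = 3356.9 Gt C.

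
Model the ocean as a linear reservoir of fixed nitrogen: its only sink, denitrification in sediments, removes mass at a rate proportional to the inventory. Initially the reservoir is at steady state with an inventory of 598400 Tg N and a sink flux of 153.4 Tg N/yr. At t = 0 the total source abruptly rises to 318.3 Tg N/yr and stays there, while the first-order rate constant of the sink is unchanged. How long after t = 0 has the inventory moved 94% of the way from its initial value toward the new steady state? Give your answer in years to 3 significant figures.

11000 yr

τ = M₀/F₀ = 598400/153.4 = 3901 yr.
The remaining gap fraction is e^(−t/τ); 94% covered ⇒ e^(−t/τ) = 0.0600.
t = −τ ln(0.0600) = 3901 × 2.813 = 10970 yr.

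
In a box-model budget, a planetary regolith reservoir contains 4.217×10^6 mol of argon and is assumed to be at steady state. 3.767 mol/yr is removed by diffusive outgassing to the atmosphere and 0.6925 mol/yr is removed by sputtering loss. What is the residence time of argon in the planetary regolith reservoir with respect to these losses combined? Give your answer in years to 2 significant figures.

950000 yr

Total removal = 3.767 + 0.6925 = 4.4595 mol/yr.
τ = M / ΣF_out = 4.217×10^6 / 4.4595 = 945600 yr.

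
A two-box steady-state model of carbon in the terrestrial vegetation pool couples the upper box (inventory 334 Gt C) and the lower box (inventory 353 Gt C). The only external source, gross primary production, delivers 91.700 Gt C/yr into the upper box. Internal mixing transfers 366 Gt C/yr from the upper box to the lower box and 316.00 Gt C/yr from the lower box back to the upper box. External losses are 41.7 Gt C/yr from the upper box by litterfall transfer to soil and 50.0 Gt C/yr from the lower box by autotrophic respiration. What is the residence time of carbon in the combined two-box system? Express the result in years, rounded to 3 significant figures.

7.49 yr

Treat the two boxes together as one reservoir: the mixing fluxes between them are internal recycling, so τ = ΣM / Σ(external losses).
M_total = 334 + 353 = 687.00 Gt C.
ΣF_external_out = 41.7 + 50.0 = 91.700 Gt C/yr.
τ = M_total / ΣF_ext = 687.00 / 91.700 = 7.492 yr.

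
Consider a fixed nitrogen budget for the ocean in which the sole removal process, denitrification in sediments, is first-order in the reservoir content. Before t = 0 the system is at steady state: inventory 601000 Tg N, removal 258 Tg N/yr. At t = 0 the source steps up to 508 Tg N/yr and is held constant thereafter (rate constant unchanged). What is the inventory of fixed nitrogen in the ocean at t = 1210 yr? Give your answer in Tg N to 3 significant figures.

837000 Tg N

τ = M₀/F₀ = 601000/258 = 2329 yr; rate constant k = 1/τ.
New steady state M_∞ = F₁/k = F₁·τ = 508 × 2329 = 1.1834×10^6 Tg N.
M(t) = M_∞ + (M₀ − M_∞)·e^(−t/τ); t/τ = 1210/2329 = 0.5194, so e^(−t/τ) = 0.5949.
M(t) = 1.1834×10^6 − 582400 × 0.5949 = 836940 Tg N.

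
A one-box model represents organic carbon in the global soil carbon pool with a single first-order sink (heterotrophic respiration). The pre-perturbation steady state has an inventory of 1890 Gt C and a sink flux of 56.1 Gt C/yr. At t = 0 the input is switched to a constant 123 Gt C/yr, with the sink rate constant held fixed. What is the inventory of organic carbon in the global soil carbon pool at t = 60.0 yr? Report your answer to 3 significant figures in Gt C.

3760 Gt C

Residence time τ = M₀/F₀ = 33.69 yr. The eventual steady state is M_∞ = M₀·(F₁/F₀) = 1890 × 123/56.1 = 4143.9 Gt C.
The anomaly ΔM(t) = M(t) − M_∞ decays as ΔM₀·e^(−t/τ) with ΔM₀ = 1890 − 4143.9 = −2254 Gt C.
At t = 60.0 yr, e^(−t/τ) = e^(−1.781) = 0.1685, so ΔM = −379.7 Gt C and M = 4143.9 − 379.7 = 3764.1 Gt C.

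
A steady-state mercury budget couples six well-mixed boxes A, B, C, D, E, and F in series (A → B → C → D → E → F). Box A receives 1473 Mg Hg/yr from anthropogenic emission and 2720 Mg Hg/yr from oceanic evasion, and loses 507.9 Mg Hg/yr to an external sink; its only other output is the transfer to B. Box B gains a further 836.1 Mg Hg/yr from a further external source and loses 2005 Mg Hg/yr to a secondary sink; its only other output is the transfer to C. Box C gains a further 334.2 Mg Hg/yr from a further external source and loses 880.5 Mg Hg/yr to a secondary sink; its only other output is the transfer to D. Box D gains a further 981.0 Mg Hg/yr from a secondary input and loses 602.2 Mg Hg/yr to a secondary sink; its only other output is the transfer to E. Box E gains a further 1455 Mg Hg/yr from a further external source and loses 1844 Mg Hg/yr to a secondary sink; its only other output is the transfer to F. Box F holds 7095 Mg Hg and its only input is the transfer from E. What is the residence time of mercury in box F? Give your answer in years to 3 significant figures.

Box A: F(A→B) = (1473 + 2720) − 507.9 = 3685.1 Mg Hg/yr.
Box B: F(B→C) = (3685.1 + 836.1) − 2005 = 2516.2 Mg Hg/yr.
Box C: F(C→D) = (2516.2 + 334.2) − 880.5 = 1969.9 Mg Hg/yr.
Box D: F(D→E) = (1969.9 + 981.0) − 602.2 = 2348.7 Mg Hg/yr.
Box E: F(E→F) = (2348.7 + 1455) − 1844 = 1959.7 Mg Hg/yr.
Box F throughput = its input = 1959.7 Mg Hg/yr; τ = 7095 / 1959.7 = 3.620 yr.

3.62 yr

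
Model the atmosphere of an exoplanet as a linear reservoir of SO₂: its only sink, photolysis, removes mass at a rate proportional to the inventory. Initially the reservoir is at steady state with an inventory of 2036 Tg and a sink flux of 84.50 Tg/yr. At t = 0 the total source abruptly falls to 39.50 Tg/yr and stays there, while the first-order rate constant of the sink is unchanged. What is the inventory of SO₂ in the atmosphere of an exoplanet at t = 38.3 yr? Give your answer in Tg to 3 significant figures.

τ = M₀/F₀ = 2036/84.50 = 24.09 yr; rate constant k = 1/τ.
New steady state M_∞ = F₁/k = F₁·τ = 39.50 × 24.09 = 951.74 Tg.
M(t) = M_∞ + (M₀ − M_∞)·e^(−t/τ); t/τ = 38.3/24.09 = 1.590, so e^(−t/τ) = 0.2040.
M(t) = 951.74 + 1084 × 0.2040 = 1172.9 Tg.

1170 Tg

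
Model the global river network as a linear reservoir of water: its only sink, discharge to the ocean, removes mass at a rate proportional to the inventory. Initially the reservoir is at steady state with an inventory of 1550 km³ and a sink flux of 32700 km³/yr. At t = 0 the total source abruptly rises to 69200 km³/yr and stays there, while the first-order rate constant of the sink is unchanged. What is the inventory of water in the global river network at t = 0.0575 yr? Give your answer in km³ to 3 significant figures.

Residence time τ = M₀/F₀ = 0.04740 yr. The eventual steady state is M_∞ = M₀·(F₁/F₀) = 1550 × 69200/32700 = 3280.1 km³.
The anomaly ΔM(t) = M(t) − M_∞ decays as ΔM₀·e^(−t/τ) with ΔM₀ = 1550 − 3280.1 = −1730 km³.
At t = 0.0575 yr, e^(−t/τ) = e^(−1.213) = 0.2973, so ΔM = −514.3 km³ and M = 3280.1 − 514.3 = 2765.8 km³.

2770 km³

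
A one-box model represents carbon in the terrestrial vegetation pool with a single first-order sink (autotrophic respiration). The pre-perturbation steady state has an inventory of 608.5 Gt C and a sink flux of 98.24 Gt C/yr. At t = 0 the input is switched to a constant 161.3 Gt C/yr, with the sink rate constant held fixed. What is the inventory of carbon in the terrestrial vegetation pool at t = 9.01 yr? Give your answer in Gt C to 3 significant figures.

The sink rate constant is k = F₀/M₀ = 98.24/608.5 = 0.1614 yr⁻¹.
Solving dM/dt = F₁ − kM with M(0) = M₀ gives M(t) = F₁/k + (M₀ − F₁/k)·e^(−kt).
F₁/k = 161.3/0.1614 = 999.09 Gt C; kt = 0.1614 × 9.01 = 1.455, e^(−kt) = 0.2335.
M(9.01) = 999.09 + (608.5 − 999.09) × 0.2335 = 999.09 − 91.20 = 907.90 Gt C.

908 Gt C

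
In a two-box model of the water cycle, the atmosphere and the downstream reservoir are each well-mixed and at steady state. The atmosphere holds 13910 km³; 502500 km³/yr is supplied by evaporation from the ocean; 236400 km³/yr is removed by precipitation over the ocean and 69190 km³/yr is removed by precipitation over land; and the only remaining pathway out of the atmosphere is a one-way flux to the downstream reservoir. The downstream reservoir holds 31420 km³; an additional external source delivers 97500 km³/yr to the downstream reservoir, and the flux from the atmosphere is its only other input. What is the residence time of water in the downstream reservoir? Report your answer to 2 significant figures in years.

0.11 yr

Balance the atmosphere: ΣF_in = 502500 km³/yr.
Flux to the downstream reservoir = ΣF_in − (236400 + 69190) = 196910 km³/yr.
Total input to the downstream reservoir = 196910 + 97500 = 294410 km³/yr; at steady state this equals its total output.
τ = M / F = 31420 / 294410 = 0.1067 yr.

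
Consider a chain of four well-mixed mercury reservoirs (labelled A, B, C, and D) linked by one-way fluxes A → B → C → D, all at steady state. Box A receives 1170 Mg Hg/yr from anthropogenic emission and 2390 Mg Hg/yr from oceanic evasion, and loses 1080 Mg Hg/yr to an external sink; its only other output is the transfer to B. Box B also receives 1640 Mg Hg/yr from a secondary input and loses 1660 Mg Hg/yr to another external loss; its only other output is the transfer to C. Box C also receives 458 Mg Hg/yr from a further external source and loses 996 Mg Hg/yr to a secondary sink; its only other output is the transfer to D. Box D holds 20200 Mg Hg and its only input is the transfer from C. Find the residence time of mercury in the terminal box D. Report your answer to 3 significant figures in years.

10.5 yr

Box A: F(A→B) = (1170 + 2390) − 1080 = 2480.0 Mg Hg/yr.
Box B: F(B→C) = (2480.0 + 1640) − 1660 = 2460.0 Mg Hg/yr.
Box C: F(C→D) = (2460.0 + 458) − 996 = 1922.0 Mg Hg/yr.
Box D throughput = its input = 1922.0 Mg Hg/yr; τ = 20200 / 1922.0 = 10.51 yr.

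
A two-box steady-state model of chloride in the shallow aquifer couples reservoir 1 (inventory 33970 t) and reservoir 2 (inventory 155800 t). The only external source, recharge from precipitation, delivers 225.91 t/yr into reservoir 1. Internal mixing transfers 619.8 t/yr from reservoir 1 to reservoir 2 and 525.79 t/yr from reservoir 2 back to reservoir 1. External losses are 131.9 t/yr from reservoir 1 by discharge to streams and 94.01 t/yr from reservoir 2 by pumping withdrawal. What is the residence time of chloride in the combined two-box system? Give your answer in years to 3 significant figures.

840 yr

Treat the two boxes together as one reservoir: the mixing fluxes between them are internal recycling, so τ = ΣM / Σ(external losses).
M_total = 33970 + 155800 = 189770 t.
ΣF_external_out = 131.9 + 94.01 = 225.91 t/yr.
τ = M_total / ΣF_ext = 189770 / 225.91 = 840.0 yr.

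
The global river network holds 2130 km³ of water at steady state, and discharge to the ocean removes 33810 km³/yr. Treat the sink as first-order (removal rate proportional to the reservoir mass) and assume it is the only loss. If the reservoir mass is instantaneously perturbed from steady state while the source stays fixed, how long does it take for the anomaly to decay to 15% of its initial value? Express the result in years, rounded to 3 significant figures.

0.120 yr

For a linear reservoir the anomaly decays as exp(−t/τ) with τ = M/F = 2130/33810 = 0.06300 yr.
exp(−t/τ) = 0.15 ⇒ t = −τ ln(0.15) = 0.06300 × 1.897 = 0.1195 yr.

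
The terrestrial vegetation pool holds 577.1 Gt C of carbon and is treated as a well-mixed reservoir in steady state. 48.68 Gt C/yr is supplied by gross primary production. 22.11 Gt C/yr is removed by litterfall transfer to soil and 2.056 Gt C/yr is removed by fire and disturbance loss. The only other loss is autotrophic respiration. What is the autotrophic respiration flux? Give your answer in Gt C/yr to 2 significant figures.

25 Gt C/yr

At steady state ΣF_in = ΣF_out.
ΣF_in = 48.680 Gt C/yr.
Autotrophic respiration flux = ΣF_in − (22.11 + 2.056) = 48.680 − 24.17 = 24.51 Gt C/yr.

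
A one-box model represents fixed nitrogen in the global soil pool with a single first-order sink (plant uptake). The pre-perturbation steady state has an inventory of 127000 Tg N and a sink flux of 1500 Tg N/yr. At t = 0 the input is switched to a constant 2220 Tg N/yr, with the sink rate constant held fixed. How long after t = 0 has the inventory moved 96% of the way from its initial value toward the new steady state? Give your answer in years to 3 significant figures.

273 yr

τ = M₀/F₀ = 127000/1500 = 84.67 yr.
The remaining gap fraction is e^(−t/τ); 96% covered ⇒ e^(−t/τ) = 0.0400.
t = −τ ln(0.0400) = 84.67 × 3.219 = 272.5 yr.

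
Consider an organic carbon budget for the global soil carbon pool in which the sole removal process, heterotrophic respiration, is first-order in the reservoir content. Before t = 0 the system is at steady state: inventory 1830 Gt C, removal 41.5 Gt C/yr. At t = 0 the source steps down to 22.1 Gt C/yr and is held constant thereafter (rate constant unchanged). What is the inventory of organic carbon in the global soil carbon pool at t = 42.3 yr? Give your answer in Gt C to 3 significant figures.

Residence time τ = M₀/F₀ = 44.10 yr. The eventual steady state is M_∞ = M₀·(F₁/F₀) = 1830 × 22.1/41.5 = 974.53 Gt C.
The anomaly ΔM(t) = M(t) − M_∞ decays as ΔM₀·e^(−t/τ) with ΔM₀ = 1830 − 974.53 = 855.5 Gt C.
At t = 42.3 yr, e^(−t/τ) = e^(−0.9593) = 0.3832, so ΔM = 327.8 Gt C and M = 974.53 + 327.8 = 1302.3 Gt C.

1300 Gt C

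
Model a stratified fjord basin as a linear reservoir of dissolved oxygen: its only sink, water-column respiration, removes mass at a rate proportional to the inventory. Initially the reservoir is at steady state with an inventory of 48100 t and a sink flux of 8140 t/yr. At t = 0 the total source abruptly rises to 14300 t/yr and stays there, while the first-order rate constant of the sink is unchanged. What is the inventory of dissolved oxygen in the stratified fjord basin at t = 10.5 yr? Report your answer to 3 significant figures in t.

78300 t

The sink rate constant is k = F₀/M₀ = 8140/48100 = 0.1692 yr⁻¹.
Solving dM/dt = F₁ − kM with M(0) = M₀ gives M(t) = F₁/k + (M₀ − F₁/k)·e^(−kt).
F₁/k = 14300/0.1692 = 84500 t; kt = 0.1692 × 10.5 = 1.777, e^(−kt) = 0.1692.
M(10.5) = 84500 + (48100 − 84500) × 0.1692 = 84500 − 6157 = 78343 t.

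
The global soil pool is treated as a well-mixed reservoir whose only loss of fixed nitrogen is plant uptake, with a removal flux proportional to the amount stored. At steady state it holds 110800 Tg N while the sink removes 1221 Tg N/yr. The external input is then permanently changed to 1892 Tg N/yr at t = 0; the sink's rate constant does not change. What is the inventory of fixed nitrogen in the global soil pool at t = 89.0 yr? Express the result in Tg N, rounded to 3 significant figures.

The sink rate constant is k = F₀/M₀ = 1221/110800 = 0.01102 yr⁻¹.
Solving dM/dt = F₁ − kM with M(0) = M₀ gives M(t) = F₁/k + (M₀ − F₁/k)·e^(−kt).
F₁/k = 1892/0.01102 = 171690 Tg N; kt = 0.01102 × 89.0 = 0.9808, e^(−kt) = 0.3750.
M(89.0) = 171690 + (110800 − 171690) × 0.3750 = 171690 − 22840 = 148850 Tg N.

149000 Tg N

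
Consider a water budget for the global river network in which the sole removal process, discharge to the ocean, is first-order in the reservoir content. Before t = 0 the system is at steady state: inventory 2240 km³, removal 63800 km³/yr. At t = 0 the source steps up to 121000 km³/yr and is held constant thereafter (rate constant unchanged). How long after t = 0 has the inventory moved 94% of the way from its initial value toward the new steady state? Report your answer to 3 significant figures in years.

τ = M₀/F₀ = 2240/63800 = 0.03511 yr.
The remaining gap fraction is e^(−t/τ); 94% covered ⇒ e^(−t/τ) = 0.0600.
t = −τ ln(0.0600) = 0.03511 × 2.813 = 0.09878 yr.

0.0988 yr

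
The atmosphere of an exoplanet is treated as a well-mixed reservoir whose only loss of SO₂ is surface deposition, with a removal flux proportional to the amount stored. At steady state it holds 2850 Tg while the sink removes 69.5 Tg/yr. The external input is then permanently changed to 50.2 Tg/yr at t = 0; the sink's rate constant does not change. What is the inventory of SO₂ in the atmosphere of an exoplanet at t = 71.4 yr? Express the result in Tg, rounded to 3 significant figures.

2200 Tg

The sink rate constant is k = F₀/M₀ = 69.5/2850 = 0.02439 yr⁻¹.
Solving dM/dt = F₁ − kM with M(0) = M₀ gives M(t) = F₁/k + (M₀ − F₁/k)·e^(−kt).
F₁/k = 50.2/0.02439 = 2058.6 Tg; kt = 0.02439 × 71.4 = 1.741, e^(−kt) = 0.1753.
M(71.4) = 2058.6 + (2850 − 2058.6) × 0.1753 = 2058.6 + 138.8 = 2197.3 Tg.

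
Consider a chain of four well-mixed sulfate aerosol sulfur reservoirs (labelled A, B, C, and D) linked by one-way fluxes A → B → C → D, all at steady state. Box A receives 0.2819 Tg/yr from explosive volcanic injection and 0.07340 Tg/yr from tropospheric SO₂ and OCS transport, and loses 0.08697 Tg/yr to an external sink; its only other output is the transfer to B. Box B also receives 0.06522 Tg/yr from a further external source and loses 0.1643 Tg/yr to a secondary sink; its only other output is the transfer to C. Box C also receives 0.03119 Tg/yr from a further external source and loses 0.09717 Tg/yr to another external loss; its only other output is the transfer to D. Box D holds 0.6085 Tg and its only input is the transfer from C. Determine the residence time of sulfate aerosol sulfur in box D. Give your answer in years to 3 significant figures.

5.89 yr

Box A: F(A→B) = (0.2819 + 0.07340) − 0.08697 = 0.26833 Tg/yr.
Box B: F(B→C) = (0.26833 + 0.06522) − 0.1643 = 0.16925 Tg/yr.
Box C: F(C→D) = (0.16925 + 0.03119) − 0.09717 = 0.10327 Tg/yr.
Box D throughput = its input = 0.10327 Tg/yr; τ = 0.6085 / 0.10327 = 5.892 yr.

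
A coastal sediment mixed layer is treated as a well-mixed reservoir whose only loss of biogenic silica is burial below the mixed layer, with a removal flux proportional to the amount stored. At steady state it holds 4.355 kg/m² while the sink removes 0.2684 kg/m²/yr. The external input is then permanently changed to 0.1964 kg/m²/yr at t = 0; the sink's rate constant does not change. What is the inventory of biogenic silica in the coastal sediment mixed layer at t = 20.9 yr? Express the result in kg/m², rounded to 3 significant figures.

3.51 kg/m²

τ = M₀/F₀ = 4.355/0.2684 = 16.23 yr; rate constant k = 1/τ.
New steady state M_∞ = F₁/k = F₁·τ = 0.1964 × 16.23 = 3.1867 kg/m².
M(t) = M_∞ + (M₀ − M_∞)·e^(−t/τ); t/τ = 20.9/16.23 = 1.288, so e^(−t/τ) = 0.2758.
M(t) = 3.1867 + 1.168 × 0.2758 = 3.5090 kg/m².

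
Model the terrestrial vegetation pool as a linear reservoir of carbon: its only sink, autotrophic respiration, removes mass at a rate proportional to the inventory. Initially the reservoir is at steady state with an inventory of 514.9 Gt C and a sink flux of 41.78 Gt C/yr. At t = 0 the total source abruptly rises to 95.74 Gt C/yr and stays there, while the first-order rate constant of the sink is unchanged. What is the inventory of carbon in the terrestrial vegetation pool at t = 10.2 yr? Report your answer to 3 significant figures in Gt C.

889 Gt C

The sink rate constant is k = F₀/M₀ = 41.78/514.9 = 0.08114 yr⁻¹.
Solving dM/dt = F₁ − kM with M(0) = M₀ gives M(t) = F₁/k + (M₀ − F₁/k)·e^(−kt).
F₁/k = 95.74/0.08114 = 1179.9 Gt C; kt = 0.08114 × 10.2 = 0.8276, e^(−kt) = 0.4371.
M(10.2) = 1179.9 + (514.9 − 1179.9) × 0.4371 = 1179.9 − 290.7 = 889.25 Gt C.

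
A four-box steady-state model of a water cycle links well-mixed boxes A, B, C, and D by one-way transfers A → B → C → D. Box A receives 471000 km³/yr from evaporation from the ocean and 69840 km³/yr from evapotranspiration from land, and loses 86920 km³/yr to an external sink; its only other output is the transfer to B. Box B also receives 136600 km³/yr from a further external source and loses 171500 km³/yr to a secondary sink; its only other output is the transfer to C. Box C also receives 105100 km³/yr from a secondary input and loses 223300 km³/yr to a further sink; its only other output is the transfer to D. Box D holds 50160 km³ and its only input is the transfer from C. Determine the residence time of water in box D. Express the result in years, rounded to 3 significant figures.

0.167 yr

Box A: F(A→B) = (471000 + 69840) − 86920 = 453920 km³/yr.
Box B: F(B→C) = (453920 + 136600) − 171500 = 419020 km³/yr.
Box C: F(C→D) = (419020 + 105100) − 223300 = 300820 km³/yr.
Box D throughput = its input = 300820 km³/yr; τ = 50160 / 300820 = 0.1667 yr.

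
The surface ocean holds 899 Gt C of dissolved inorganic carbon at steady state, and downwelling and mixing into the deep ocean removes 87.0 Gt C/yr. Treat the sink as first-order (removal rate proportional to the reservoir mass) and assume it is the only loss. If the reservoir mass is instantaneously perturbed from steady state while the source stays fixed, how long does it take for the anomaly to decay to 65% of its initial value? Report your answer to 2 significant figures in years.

For a linear reservoir the anomaly decays as exp(−t/τ) with τ = M/F = 899/87.0 = 10.33 yr.
exp(−t/τ) = 0.65 ⇒ t = −τ ln(0.65) = 10.33 × 0.4308 = 4.451 yr.

4.5 yr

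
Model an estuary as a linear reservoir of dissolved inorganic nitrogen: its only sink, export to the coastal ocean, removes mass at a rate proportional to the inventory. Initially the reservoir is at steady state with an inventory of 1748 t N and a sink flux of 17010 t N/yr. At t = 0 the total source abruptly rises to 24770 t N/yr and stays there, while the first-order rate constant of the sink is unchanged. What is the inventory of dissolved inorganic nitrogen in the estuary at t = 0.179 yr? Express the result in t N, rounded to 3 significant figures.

Residence time τ = M₀/F₀ = 0.1028 yr. The eventual steady state is M_∞ = M₀·(F₁/F₀) = 1748 × 24770/17010 = 2545.4 t N.
The anomaly ΔM(t) = M(t) − M_∞ decays as ΔM₀·e^(−t/τ) with ΔM₀ = 1748 − 2545.4 = −797.4 t N.
At t = 0.179 yr, e^(−t/τ) = e^(−1.742) = 0.1752, so ΔM = −139.7 t N and M = 2545.4 − 139.7 = 2405.7 t N.

2410 t N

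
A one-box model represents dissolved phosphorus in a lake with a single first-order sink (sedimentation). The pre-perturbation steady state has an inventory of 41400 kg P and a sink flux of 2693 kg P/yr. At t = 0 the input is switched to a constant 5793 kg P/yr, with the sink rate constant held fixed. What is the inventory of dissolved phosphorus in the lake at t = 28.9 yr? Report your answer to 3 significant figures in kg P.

81800 kg P

τ = M₀/F₀ = 41400/2693 = 15.37 yr; rate constant k = 1/τ.
New steady state M_∞ = F₁/k = F₁·τ = 5793 × 15.37 = 89057 kg P.
M(t) = M_∞ + (M₀ − M_∞)·e^(−t/τ); t/τ = 28.9/15.37 = 1.880, so e^(−t/τ) = 0.1526.
M(t) = 89057 − 47660 × 0.1526 = 81784 kg P.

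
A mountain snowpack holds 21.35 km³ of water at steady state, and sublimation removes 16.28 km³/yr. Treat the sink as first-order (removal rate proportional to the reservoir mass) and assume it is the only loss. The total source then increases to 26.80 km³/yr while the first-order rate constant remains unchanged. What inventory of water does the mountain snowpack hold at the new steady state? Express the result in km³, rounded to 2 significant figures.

Rate constant k = F/M = 16.28 / 21.35 = 0.7625 yr⁻¹.
At the new steady state, source = k·M_new ⇒ M_new = 26.80 / 0.7625 = 35.15 km³.
(Equivalently M_new = M × F_new/F_old = 21.35 × 26.80/16.28.)

35 km³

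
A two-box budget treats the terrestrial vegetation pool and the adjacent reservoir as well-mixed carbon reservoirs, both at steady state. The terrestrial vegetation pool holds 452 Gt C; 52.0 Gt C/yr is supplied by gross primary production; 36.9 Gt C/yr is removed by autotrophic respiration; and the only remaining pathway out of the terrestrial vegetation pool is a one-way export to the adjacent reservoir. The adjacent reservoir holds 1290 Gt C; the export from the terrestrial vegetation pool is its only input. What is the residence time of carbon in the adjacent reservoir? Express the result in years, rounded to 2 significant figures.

Balance the terrestrial vegetation pool: ΣF_in = 52.000 Gt C/yr.
Export to the adjacent reservoir = ΣF_in − (36.9) = 15.100 Gt C/yr.
At steady state the output of the adjacent reservoir equals its input, 15.100 Gt C/yr.
τ = M / F = 1290 / 15.100 = 85.43 yr.

85 yr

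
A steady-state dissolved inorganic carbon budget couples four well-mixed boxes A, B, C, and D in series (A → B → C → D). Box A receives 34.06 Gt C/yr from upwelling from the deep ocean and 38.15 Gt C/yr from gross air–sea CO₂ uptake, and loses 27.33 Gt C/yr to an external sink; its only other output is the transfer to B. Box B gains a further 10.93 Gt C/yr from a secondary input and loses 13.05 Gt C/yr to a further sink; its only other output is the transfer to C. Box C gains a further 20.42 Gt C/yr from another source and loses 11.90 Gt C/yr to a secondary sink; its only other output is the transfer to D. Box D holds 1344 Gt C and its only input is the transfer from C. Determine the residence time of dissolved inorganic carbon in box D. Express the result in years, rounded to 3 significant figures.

Box A: F(A→B) = (34.06 + 38.15) − 27.33 = 44.880 Gt C/yr.
Box B: F(B→C) = (44.880 + 10.93) − 13.05 = 42.760 Gt C/yr.
Box C: F(C→D) = (42.760 + 20.42) − 11.90 = 51.280 Gt C/yr.
Box D throughput = its input = 51.280 Gt C/yr; τ = 1344 / 51.280 = 26.21 yr.

26.2 yr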